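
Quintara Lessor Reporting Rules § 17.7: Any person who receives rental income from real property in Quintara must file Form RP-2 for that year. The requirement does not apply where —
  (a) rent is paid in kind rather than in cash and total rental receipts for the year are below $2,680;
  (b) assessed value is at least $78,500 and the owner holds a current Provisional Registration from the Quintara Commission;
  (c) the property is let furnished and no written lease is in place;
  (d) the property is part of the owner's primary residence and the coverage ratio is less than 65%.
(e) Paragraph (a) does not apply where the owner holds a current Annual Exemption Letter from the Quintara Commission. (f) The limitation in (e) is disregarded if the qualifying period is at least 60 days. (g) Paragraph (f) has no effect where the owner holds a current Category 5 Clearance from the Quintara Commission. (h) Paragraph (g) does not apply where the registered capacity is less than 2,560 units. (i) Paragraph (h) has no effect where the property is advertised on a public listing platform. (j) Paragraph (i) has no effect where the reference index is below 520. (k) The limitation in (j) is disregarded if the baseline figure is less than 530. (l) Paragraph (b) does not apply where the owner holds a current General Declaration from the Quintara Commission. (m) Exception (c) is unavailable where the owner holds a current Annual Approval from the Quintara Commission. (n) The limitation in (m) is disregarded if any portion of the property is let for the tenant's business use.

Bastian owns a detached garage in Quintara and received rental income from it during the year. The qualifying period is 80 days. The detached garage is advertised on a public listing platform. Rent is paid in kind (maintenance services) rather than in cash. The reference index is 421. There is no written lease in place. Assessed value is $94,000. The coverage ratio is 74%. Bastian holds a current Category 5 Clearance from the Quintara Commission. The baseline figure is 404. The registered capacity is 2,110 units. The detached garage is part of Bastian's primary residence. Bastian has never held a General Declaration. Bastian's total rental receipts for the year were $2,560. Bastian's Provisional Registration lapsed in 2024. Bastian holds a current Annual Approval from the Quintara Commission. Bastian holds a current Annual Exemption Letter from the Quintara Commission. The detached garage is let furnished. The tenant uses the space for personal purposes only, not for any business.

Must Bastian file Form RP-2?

Exception (a) is satisfied on its face — rent is paid in kind; total rental receipts for the year are $2,560, below the $2,680 limit. But: (e) operates against (a): a current Annual Exemption Letter is held. (f) would limit (e) — the qualifying period is 80 days, meeting the 60 days threshold — but (g) sets (f) aside: (g) operates against (f): a current Category 5 Clearance is held. (h) is engaged (the registered capacity is 2,110 units, less than the 2,560 units limit), but is itself disapplied by (i): (i) is engaged — the property is publicly advertised. (j) is engaged (the reference index is 421, below the 520 limit), but yields to (k): (k) operates against (j): the baseline figure is 404, less than the 530 limit. (a) is therefore removed.
Exception (b) requires that the owner holds a current Provisional Registration from the Quintara Commission; but there is no Provisional Registration in force, so (b) is unavailable.
Exception (c) is satisfied on its face — the property is let furnished; there is no written lease. However, paragraphs (m)–(n) must be considered: (m) operates against (c): a current Annual Approval is held. (n), which would lift (m), is inapplicable — the space is used for personal purposes only. So (c) is unavailable.
Exception (d) fails — the coverage ratio is 74%, not less than 65%.
None of the exceptions is available; § 17.7 applies in full.

Yes — Bastian must file Form RP-2.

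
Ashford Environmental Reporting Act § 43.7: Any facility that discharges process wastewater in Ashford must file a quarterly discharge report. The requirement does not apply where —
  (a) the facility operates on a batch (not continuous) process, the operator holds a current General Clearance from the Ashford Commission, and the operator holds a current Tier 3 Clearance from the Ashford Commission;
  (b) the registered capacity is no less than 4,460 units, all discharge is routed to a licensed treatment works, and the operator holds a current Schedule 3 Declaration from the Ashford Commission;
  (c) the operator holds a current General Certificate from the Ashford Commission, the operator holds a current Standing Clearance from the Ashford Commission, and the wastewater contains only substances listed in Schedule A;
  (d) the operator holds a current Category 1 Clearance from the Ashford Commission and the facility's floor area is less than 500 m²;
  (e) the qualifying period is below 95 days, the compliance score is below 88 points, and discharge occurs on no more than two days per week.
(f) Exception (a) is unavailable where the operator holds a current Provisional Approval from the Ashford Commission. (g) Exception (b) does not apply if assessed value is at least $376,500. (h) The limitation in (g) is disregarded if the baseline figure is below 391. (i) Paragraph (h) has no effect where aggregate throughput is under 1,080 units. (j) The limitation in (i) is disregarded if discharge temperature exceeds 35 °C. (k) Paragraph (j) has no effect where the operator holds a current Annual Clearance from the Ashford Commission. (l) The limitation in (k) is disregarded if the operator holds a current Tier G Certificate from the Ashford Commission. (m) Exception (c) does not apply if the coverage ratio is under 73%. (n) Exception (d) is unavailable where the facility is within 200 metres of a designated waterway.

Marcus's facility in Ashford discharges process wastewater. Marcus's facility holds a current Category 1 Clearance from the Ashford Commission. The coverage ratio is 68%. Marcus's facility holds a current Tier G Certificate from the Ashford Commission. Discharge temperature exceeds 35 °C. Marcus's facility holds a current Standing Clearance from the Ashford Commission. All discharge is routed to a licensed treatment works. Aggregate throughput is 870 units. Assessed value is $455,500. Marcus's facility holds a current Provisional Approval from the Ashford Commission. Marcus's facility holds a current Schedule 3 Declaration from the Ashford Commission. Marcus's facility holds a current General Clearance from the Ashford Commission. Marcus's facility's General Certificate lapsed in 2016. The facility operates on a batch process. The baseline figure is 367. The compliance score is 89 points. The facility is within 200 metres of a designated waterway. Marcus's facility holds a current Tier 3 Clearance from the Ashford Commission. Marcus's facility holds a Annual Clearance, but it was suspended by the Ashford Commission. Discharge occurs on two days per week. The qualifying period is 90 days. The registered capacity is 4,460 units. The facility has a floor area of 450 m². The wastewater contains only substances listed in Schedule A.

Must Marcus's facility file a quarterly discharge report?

All of (a)'s requirements are met (the facility operates on a batch process; a current General Clearance is held; a current Tier 3 Clearance is held). However, paragraph (f) must be considered: (f) applies — a current Provisional Approval is held. (a) is therefore removed.
Exception (b): the registered capacity is 4,460 units, meeting the 4,460 units threshold; discharge is routed to a licensed treatment works; a current Schedule 3 Declaration is held — every condition holds. Considering the limiting provisions: (g) would limit (b) — assessed value is $455,500, meeting the $376,500 threshold — but (h) sets (g) aside: (h) operates against (g): the baseline figure is 367, below the 391 limit. (i) is triggered (aggregate throughput is 870 units, under the 1,080 units limit), but is itself disapplied by (j): (j) operates against (i): discharge temperature exceeds 35 °C. (k), which would lift (j), is inapplicable — there is no Annual Clearance in force. So (b) applies.
Exception (c) fails — the General Certificate is not current.
All of (d)'s requirements are met (a current Category 1 Clearance is held; the facility's floor area is 450 m², less than the 500 m² limit). However, paragraph (n) must be considered: (n) operates against (d): the facility is within 200 m of a designated waterway. So (d) is unavailable.
Exception (e) fails — the compliance score is 89 points, not below 88 points.

No — exception (b) applies; Marcus's facility is not required to file a quarterly discharge report.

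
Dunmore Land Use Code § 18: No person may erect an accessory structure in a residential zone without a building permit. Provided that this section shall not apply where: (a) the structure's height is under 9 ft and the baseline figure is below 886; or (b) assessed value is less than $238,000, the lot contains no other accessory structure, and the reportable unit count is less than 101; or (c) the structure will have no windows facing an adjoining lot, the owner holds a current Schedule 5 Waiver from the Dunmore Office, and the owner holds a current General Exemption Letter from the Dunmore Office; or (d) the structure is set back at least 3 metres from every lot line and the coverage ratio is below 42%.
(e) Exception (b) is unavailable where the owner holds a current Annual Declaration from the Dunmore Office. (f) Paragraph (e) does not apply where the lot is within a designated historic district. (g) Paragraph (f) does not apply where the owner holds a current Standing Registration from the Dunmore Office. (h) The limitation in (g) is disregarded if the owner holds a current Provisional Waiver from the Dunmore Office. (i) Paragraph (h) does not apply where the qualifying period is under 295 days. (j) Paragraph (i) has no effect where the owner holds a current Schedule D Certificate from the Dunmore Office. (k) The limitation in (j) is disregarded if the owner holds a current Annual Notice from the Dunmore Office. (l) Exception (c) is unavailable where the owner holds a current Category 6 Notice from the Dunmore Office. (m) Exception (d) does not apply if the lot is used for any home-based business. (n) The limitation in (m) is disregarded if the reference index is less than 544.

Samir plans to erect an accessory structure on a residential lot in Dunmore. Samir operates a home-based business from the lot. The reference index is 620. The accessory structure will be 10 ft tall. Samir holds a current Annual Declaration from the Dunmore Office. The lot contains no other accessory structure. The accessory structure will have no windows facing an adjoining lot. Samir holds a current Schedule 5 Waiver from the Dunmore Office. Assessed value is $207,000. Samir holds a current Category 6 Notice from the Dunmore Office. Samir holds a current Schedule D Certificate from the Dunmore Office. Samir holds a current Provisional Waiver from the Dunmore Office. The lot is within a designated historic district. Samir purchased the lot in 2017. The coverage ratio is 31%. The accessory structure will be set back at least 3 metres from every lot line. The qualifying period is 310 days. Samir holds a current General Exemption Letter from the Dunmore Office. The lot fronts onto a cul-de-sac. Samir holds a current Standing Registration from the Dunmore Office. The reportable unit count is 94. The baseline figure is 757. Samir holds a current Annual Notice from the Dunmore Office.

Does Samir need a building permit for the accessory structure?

Exception (a) does not apply: the structure's height is 10 ft, not under 9 ft.
Exception (b): assessed value is $207,000, less than the $238,000 limit; the lot has no other accessory structure; the reportable unit count is 94, less than the 101 limit — every condition holds. Under paragraphs (e)–(k): (e) would limit (b) — a current Annual Declaration is held — but (f) sets (e) aside: (f) operates against (e): the lot is in a historic district. (g) would limit (f) — a current Standing Registration is held — but (h) sets (g) aside: (h) operates against (g): a current Provisional Waiver is held. (i) is not engaged (the qualifying period is 310 days, not under 295 days), so (h) stands. (b) remains available.
All of (c)'s requirements are met (no windows face an adjoining lot; a current Schedule 5 Waiver is held; a current General Exemption Letter is held). But applying paragraph (l): (l) operates against (c): a current Category 6 Notice is held. Exception (c) does not apply.
All of (d)'s requirements are met (the setback is at least 3 m on every side; the coverage ratio is 31%, below the 42% limit). But applying paragraphs (m)–(n): (m) operates against (d): a home-based business operates on the lot. (n), which would lift (m), does not operate here — the reference index is 620, not less than 544. So (d) is unavailable.

No — exception (b) applies; Samir does not need a building permit.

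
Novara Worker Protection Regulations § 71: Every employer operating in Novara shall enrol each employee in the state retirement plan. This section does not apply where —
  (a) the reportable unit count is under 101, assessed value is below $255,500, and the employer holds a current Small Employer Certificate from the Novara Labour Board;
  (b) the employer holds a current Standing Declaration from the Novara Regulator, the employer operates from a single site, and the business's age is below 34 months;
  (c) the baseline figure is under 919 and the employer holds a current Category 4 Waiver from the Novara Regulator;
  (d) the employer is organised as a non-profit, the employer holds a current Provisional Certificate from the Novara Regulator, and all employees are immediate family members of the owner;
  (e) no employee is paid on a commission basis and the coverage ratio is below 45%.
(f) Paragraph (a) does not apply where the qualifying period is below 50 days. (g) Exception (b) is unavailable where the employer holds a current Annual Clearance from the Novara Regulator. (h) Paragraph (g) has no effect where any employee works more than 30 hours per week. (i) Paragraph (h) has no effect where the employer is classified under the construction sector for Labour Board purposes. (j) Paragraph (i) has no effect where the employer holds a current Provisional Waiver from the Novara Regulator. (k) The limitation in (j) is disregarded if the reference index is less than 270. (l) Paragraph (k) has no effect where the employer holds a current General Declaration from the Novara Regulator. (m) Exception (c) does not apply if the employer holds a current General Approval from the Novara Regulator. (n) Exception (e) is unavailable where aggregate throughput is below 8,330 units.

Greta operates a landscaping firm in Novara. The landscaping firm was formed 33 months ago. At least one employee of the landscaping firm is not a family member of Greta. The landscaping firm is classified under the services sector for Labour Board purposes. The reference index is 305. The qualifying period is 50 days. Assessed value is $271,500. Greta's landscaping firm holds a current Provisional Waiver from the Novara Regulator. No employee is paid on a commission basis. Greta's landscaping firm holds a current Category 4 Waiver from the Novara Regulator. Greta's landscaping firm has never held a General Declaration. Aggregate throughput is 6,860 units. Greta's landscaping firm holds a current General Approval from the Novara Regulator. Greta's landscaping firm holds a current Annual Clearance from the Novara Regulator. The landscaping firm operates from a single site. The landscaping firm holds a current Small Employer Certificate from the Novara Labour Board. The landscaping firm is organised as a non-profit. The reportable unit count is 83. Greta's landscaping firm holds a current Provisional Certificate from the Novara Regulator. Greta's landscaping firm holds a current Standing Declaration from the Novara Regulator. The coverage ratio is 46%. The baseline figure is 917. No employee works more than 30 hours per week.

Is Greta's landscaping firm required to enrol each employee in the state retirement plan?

Exception (a) requires that assessed value is below $255,500; but assessed value is $271,500, not below $255,500, so (a) is unavailable.
Exception (b) is satisfied on its face — a current Standing Declaration is held; the employer operates from a single site; the business's age is 33 months, below the 34 months limit. But applying paragraphs (g)–(l): (g) operates against (b): a current Annual Clearance is held. (h), which would lift (g), does not operate here — no employee exceeds 30 hours/week. So (b) is unavailable.
Exception (c): the baseline figure is 917, under the 919 limit; a current Category 4 Waiver is held — every condition holds. However, paragraph (m) must be considered: (m) is engaged — a current General Approval is held. So (c) is unavailable.
Exception (d) fails — at least one employee is not a family member.
Exception (e) requires that the coverage ratio is below 45%; but the coverage ratio is 46%, not below 45%, so (e) is unavailable.
Every exception is unavailable, so the rule governs.

Yes — Greta's landscaping firm must enrol each employee in the state retirement plan.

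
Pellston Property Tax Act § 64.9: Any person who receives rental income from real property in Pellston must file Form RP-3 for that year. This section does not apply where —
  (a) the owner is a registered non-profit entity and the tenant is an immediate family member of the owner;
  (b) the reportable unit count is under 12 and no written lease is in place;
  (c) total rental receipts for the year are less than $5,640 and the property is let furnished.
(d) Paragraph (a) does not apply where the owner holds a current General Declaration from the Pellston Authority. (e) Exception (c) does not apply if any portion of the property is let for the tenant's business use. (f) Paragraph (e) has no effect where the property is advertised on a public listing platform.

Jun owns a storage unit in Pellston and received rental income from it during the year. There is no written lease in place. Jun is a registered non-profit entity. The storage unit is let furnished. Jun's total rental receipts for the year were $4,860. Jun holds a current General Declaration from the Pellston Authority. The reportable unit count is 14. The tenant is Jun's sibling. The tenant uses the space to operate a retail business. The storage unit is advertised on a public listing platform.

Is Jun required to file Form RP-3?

No — exception (c) applies; Jun is not required to file Form RP-3.

Exception (a)'s conditions are all satisfied: Jun is a registered non-profit; the tenant is an immediate family member. Turning to paragraph (d): (d) operates against (a): a current General Declaration is held. Exception (a) does not apply.
Exception (b) does not apply: the reportable unit count is 14, not under 12.
Exception (c)'s conditions are all satisfied: total rental receipts for the year are $4,860, less than the $5,640 limit; the property is let furnished. As to paragraphs (e)–(f): (e) applies (the space is let for business use), but is set aside by (f): (f) operates against (e): the property is publicly advertised. So (c) applies.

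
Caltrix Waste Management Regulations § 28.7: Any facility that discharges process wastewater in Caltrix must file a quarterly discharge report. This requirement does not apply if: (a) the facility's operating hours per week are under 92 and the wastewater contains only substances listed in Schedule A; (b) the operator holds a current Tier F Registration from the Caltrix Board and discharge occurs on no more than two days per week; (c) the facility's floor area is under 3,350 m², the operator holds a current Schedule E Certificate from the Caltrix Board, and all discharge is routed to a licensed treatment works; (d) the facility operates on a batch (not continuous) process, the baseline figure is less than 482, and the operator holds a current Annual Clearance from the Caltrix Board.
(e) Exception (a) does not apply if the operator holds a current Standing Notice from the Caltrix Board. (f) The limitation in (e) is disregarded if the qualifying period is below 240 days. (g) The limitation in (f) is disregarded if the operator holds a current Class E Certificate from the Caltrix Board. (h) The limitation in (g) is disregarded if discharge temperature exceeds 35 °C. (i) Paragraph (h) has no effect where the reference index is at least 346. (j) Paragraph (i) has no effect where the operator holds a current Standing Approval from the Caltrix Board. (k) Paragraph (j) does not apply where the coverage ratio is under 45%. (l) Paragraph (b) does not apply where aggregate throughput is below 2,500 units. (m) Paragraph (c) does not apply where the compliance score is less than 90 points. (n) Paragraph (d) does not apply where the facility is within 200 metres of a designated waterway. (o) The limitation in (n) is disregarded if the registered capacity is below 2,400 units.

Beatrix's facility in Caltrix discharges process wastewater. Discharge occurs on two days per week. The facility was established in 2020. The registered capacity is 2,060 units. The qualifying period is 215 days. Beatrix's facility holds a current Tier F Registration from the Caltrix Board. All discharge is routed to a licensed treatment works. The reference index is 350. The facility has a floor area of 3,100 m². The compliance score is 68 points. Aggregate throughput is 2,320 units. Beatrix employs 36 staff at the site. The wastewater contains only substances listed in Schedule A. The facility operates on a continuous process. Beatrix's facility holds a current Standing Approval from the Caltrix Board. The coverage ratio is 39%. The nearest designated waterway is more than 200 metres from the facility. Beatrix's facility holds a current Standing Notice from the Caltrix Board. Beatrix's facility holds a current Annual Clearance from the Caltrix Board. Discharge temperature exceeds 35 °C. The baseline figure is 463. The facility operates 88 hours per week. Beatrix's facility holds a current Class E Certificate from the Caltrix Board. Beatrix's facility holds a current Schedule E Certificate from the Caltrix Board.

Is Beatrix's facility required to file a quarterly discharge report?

All of (a)'s requirements are met (the facility's operating hours per week are 88, under the 92 limit; the wastewater is Schedule-A-only). Turning to paragraphs (e)–(k): (e) operates against (a): a current Standing Notice is held. (f) is triggered (the qualifying period is 215 days, below the 240 days limit), but is itself disapplied by (g): (g) operates against (f): a current Class E Certificate is held. (h) would limit (g) — discharge temperature exceeds 35 °C — but (i) sets (h) aside: (i) operates — the reference index is 350, meeting the 346 threshold. (j) is triggered (a current Standing Approval is held), but yields to (k): (k) operates against (j): the coverage ratio is 39%, under the 45% limit. So (a) is unavailable.
All of (b)'s requirements are met (a current Tier F Registration is held; discharge occurs on no more than two days per week). But: (l) operates against (b): aggregate throughput is 2,320 units, below the 2,500 units limit. (b) is therefore removed.
Exception (c)'s conditions are all satisfied: the facility's floor area is 3,100 m², under the 3,350 m² limit; a current Schedule E Certificate is held; discharge is routed to a licensed treatment works. But: (m) is triggered — the compliance score is 68 points, less than the 90 points limit. So (c) is unavailable.
Exception (d) fails — the facility operates on a continuous process.
No exception is made out. Beatrix's facility falls within the general rule.

Yes — Beatrix's facility must file a quarterly discharge report.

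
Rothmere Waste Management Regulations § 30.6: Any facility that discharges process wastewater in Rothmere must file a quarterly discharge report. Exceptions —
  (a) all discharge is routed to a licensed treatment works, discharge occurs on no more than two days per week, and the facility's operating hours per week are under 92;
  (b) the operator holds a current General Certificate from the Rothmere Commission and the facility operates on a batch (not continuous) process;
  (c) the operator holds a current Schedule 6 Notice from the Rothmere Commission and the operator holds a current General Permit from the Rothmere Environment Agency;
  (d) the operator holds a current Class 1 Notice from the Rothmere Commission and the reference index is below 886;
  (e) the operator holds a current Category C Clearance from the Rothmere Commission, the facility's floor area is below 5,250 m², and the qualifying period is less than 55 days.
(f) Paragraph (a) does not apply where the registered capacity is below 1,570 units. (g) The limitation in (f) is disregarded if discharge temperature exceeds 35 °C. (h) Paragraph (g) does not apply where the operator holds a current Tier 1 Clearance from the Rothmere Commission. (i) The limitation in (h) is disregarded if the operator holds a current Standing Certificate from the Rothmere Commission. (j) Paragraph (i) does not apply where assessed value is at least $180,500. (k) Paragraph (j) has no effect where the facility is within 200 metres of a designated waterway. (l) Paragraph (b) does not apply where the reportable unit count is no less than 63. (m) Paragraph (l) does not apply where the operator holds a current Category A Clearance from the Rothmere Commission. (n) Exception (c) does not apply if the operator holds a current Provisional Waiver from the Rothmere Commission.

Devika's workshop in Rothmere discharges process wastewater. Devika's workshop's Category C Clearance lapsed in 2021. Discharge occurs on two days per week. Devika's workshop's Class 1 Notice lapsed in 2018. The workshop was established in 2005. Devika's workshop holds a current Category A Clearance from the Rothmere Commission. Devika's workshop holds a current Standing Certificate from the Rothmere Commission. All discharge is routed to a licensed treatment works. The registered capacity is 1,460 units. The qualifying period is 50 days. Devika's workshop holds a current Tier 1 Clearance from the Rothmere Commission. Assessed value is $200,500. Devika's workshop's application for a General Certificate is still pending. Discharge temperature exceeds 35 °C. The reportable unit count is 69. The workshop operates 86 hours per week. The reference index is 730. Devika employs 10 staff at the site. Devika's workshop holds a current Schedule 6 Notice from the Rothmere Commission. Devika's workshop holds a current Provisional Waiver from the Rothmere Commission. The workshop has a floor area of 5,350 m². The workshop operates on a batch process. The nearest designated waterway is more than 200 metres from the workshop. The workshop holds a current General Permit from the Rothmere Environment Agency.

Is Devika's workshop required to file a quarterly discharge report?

Exception (a): discharge is routed to a licensed treatment works; discharge occurs on no more than two days per week; the facility's operating hours per week are 86, under the 92 limit — every condition holds. Turning to paragraphs (f)–(k): (f) is engaged — the registered capacity is 1,460 units, below the 1,570 units limit. (g) applies (discharge temperature exceeds 35 °C), but yields to (h): (h) is engaged — a current Tier 1 Clearance is held. (i) would limit (h) — a current Standing Certificate is held — but (j) sets (i) aside: (j) operates against (i): assessed value is $200,500, meeting the $180,500 threshold. (k), which would lift (j), is not triggered — the workshop is more than 200 m from any designated waterway. (a) is therefore removed.
Exception (b) requires that the operator holds a current General Certificate from the Rothmere Commission; but no current General Certificate is held, so (b) is unavailable.
Exception (c) is satisfied on its face — a current Schedule 6 Notice is held; a current General Permit is held. But: (n) is triggered — a current Provisional Waiver is held. (c) is therefore removed.
Exception (d) requires that the operator holds a current Class 1 Notice from the Rothmere Commission; but no current Class 1 Notice is held, so (d) is unavailable.
Exception (e) requires that the operator holds a current Category C Clearance from the Rothmere Commission; but the Category C Clearance is not current, so (e) is unavailable.
None of the exceptions is available; § 30.6 applies in full.

Yes — Devika's workshop must file a quarterly discharge report.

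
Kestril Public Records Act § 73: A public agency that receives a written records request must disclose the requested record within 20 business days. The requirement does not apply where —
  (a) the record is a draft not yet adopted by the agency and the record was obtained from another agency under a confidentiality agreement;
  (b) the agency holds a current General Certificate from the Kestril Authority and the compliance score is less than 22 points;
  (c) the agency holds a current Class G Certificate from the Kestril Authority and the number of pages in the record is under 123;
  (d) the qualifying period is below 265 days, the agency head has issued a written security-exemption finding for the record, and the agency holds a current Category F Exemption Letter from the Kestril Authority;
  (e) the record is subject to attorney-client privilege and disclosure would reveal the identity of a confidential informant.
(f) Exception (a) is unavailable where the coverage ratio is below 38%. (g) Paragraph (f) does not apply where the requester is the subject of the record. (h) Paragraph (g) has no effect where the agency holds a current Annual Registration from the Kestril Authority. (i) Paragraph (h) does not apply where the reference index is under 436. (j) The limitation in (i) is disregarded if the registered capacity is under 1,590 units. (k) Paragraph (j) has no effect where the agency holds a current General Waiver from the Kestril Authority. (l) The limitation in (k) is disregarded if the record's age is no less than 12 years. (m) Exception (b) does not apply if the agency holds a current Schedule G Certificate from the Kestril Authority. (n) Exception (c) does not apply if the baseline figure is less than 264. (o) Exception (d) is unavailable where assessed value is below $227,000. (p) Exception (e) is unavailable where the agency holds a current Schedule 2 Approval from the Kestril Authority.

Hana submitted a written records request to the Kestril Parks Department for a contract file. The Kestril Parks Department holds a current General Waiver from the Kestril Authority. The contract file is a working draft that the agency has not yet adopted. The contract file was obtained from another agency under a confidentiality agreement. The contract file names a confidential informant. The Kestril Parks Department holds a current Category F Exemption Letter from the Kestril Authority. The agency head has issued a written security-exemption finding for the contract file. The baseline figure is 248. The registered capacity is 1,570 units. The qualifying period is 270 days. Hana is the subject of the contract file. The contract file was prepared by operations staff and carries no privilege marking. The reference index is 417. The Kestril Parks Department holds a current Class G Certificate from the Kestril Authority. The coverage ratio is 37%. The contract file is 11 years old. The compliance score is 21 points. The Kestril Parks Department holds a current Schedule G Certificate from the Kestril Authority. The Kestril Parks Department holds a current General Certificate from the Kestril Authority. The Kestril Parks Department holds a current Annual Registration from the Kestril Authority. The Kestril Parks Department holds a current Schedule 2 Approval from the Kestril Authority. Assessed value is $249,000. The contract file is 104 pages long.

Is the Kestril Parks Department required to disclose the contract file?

No — exception (a) applies; the Kestril Parks Department is not required to disclose the contract file.

Exception (a)'s conditions are all satisfied: the contract file is an unadopted draft; the contract file was obtained under a confidentiality agreement. Applying paragraphs (f)–(l): (f) is triggered (the coverage ratio is 37%, below the 38% limit), but is itself disapplied by (g): (g) operates against (f): Hana is the subject of the contract file. (h) would limit (g) — a current Annual Registration is held — but (i) sets (h) aside: (i) is triggered — the reference index is 417, under the 436 limit. (j) would limit (i) — the registered capacity is 1,570 units, under the 1,590 units limit — but (k) sets (j) aside: (k) is engaged — a current General Waiver is held. (l), which would lift (k), is not engaged — the record's age is 11 years, short of 12 years. Exception (a) stands.
Exception (b) is satisfied on its face — a current General Certificate is held; the compliance score is 21 points, less than the 22 points limit. Turning to paragraph (m): (m) is triggered — a current Schedule G Certificate is held. Exception (b) does not apply.
Exception (c)'s conditions are all satisfied: a current Class G Certificate is held; the number of pages in the record is 104, under the 123 limit. Turning to paragraph (n): (n) is triggered — the baseline figure is 248, less than the 264 limit. (c) is therefore removed.
Exception (d) does not apply: the qualifying period is 270 days, not below 265 days.
Exception (e) does not apply: the contract file carries no privilege marking.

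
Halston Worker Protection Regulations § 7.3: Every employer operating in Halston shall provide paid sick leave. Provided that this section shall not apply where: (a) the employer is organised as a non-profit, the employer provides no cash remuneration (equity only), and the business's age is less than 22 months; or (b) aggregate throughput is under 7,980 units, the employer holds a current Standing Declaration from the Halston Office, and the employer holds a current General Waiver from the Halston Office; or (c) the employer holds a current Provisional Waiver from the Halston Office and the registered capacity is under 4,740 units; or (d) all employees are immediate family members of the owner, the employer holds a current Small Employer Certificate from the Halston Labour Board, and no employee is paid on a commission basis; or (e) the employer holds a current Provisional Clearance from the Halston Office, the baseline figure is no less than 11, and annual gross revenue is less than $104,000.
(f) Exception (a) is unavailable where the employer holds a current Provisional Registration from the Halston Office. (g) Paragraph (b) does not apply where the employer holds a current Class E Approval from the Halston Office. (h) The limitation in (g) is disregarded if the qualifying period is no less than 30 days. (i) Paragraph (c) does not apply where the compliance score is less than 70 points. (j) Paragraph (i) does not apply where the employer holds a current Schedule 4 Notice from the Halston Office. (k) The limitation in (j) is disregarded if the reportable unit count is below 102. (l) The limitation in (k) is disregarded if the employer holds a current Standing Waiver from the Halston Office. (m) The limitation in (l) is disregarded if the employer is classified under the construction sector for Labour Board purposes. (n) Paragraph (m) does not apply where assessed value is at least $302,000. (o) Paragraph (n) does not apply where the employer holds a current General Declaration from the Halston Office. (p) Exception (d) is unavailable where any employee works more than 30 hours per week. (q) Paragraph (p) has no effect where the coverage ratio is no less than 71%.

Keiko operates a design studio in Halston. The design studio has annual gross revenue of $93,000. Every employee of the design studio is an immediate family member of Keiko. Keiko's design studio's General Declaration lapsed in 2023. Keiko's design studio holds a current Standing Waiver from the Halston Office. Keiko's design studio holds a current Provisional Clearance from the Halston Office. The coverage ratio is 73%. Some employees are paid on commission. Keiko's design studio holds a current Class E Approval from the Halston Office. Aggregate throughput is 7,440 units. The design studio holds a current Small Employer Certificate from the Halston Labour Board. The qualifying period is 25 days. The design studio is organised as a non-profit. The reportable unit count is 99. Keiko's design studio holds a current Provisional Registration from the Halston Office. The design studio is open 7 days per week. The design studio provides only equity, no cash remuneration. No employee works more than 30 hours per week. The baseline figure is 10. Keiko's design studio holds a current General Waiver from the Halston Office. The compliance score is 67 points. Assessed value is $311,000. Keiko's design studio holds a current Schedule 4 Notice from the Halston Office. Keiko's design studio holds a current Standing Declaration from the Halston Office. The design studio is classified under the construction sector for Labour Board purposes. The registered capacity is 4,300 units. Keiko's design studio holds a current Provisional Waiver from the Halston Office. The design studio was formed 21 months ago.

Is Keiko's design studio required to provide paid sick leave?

No — exception (c) applies; Keiko's design studio is not required to provide paid sick leave.

Exception (a) is satisfied on its face — the employer is a non-profit; remuneration is equity-only; the business's age is 21 months, less than the 22 months limit. However, paragraph (f) must be considered: (f) operates against (a): a current Provisional Registration is held. So (a) is unavailable.
All of (b)'s requirements are met (aggregate throughput is 7,440 units, under the 7,980 units limit; a current Standing Declaration is held; a current General Waiver is held). But applying paragraphs (g)–(h): (g) operates against (b): a current Class E Approval is held. (h) is inapplicable (the qualifying period is 25 days, short of 30 days), so (g) stands. Exception (b) does not apply.
All of (c)'s requirements are met (a current Provisional Waiver is held; the registered capacity is 4,300 units, under the 4,740 units limit). As to paragraphs (i)–(o): (i) would limit (c) — the compliance score is 67 points, less than the 70 points limit — but (j) sets (i) aside: (j) operates against (i): a current Schedule 4 Notice is held. (k) is triggered (the reportable unit count is 99, below the 102 limit), but is itself disapplied by (l): (l) operates against (k): a current Standing Waiver is held. (m) would limit (l) — the design studio is classified under the construction sector — but (n) sets (m) aside: (n) operates against (m): assessed value is $311,000, meeting the $302,000 threshold. (o), which would lift (n), is not triggered — no current General Declaration is held. Exception (c) stands.
Exception (d) fails — some employees are paid on commission.
Exception (e) fails — the baseline figure is 10, short of 11.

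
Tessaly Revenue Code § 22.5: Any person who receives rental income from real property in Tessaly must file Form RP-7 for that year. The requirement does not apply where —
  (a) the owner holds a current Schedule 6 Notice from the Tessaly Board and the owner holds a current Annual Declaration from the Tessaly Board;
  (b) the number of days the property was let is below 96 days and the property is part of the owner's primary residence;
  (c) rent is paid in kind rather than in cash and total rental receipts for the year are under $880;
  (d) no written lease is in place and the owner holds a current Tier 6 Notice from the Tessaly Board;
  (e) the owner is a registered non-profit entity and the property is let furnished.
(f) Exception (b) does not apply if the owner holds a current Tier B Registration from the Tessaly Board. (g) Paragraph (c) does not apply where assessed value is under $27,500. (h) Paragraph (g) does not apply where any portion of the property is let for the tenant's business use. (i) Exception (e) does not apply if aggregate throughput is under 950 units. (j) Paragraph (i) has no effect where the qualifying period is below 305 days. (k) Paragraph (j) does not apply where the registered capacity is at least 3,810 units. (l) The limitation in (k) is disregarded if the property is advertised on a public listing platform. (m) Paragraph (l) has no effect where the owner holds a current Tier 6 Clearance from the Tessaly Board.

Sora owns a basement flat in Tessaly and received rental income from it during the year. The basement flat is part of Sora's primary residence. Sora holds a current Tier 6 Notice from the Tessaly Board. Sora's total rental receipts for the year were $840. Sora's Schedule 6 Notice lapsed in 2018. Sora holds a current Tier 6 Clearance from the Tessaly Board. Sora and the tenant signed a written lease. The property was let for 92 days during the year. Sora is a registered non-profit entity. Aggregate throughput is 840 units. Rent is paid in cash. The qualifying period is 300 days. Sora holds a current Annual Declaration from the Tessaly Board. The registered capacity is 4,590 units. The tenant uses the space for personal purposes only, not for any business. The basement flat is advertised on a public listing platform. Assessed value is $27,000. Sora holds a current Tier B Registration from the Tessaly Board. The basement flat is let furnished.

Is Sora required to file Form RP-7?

Yes — Sora must file Form RP-7.

Exception (a) does not apply: the Schedule 6 Notice is not current.
Exception (b): the number of days the property was let is 92 days, below the 96 days limit; the basement flat is part of the primary residence — every condition holds. Turning to paragraph (f): (f) operates against (b): a current Tier B Registration is held. Exception (b) does not apply.
Exception (c) requires that rent is paid in kind rather than in cash; but rent is paid in cash, so (c) is unavailable.
Exception (d) does not apply: a written lease is in place.
Exception (e) is satisfied on its face — Sora is a registered non-profit; the property is let furnished. Turning to paragraphs (i)–(m): (i) applies — aggregate throughput is 840 units, under the 950 units limit. (j) would limit (i) — the qualifying period is 300 days, below the 305 days limit — but (k) sets (j) aside: (k) operates — the registered capacity is 4,590 units, meeting the 3,810 units threshold. (l) would limit (k) — the property is publicly advertised — but (m) sets (l) aside: (m) operates against (l): a current Tier 6 Clearance is held. Exception (e) does not apply.
No exception displaces § 22.5.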